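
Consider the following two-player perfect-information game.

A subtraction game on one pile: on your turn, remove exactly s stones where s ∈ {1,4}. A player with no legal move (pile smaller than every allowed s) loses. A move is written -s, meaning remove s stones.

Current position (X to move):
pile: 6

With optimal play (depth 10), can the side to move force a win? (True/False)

X winning at [6]: True

ply 1, X at 6 | -1=+1→5*; -4=+1→2
ply 2, O at 5 | -1=-1→4*; -4=-1→1
ply 3, X at 4 | -1=-1→3; -4=+1→0*
ply 4: 0 is terminal -1 (O); from 6 depth 10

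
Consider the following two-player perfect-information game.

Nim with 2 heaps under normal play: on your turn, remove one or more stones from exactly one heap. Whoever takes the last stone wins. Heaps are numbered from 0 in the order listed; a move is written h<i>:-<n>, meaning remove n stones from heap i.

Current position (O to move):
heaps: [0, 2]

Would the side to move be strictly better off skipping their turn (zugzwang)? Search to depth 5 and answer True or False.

zugzwang((0,2), O) = False

[(0,2)] O move#1: h1:-1:-1/(0,1), h1:-2:+1/(0,0)*
[(0,0)] end (terminal -1, X#2); searched (0,2) to 5
if O skipped the turn, X would face:
~ [(0,2)] X move#1: h1:-1:-1/(0,1), h1:-2:+1/(0,0)*
~ [(0,0)] end (terminal -1, O#2); searched (0,2) to 5
compare (O): move=+1 vs pass=-1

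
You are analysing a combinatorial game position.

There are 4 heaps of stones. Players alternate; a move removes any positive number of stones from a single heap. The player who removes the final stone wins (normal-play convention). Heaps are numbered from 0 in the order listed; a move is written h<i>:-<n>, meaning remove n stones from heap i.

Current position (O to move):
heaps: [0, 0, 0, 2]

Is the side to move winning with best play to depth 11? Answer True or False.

O winning at [(0,0,0,2)]: True

ply 1, O at (0,0,0,2) | h3:-1=-1→(0,0,0,1); h3:-2=+1→(0,0,0,0)*
ply 2: (0,0,0,0) is terminal -1 (X); from (0,0,0,2) depth 11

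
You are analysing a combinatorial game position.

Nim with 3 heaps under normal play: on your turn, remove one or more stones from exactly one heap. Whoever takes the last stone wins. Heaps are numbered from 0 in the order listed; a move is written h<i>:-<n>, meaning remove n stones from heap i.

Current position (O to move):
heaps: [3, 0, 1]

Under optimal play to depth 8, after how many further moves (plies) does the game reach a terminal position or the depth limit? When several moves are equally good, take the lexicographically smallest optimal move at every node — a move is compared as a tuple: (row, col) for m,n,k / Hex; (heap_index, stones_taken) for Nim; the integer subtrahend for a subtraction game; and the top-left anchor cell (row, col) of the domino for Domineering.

PV length from [(3,0,1)]: 3 plies

ply 1, O at (3,0,1) | h0:-1=-1→(2,0,1); h0:-2=+1→(1,0,1)*; h0:-3=-1→(0,0,1); h2:-1=-1→(3,0,0)
ply 2, X at (1,0,1) | h0:-1=-1→(0,0,1)*; h2:-1=-1→(1,0,0)
ply 3, O at (0,0,1) | h2:-1=+1→(0,0,0)*
ply 4: (0,0,0) is terminal -1 (X); from (3,0,1) depth 8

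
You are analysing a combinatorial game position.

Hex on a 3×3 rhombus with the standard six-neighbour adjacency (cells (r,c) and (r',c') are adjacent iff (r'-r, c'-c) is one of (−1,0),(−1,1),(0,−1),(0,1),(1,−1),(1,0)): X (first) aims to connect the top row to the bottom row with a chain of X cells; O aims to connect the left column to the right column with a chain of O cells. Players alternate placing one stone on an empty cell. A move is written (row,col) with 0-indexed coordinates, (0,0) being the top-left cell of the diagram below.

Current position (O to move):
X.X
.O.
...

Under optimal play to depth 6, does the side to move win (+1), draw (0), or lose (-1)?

value(X.X/.O./..., O) = +1

ply 1, O at X.X/.O./... | (0,1)=-1→XOX/.O./...; (1,0)=-1→X.X/OO./...; (1,2)=+1→X.X/.OO/...*; (2,0)=-1→X.X/.O./O..; (2,1)=+1→X.X/.O./.O.; (2,2)=+1→X.X/.O./..O
ply 2, X at X.X/.OO/... | (0,1)=-1→XXX/.OO/...*; (1,0)=-1→X.X/XOO/...; (2,0)=-1→X.X/.OO/X..; (2,1)=-1→X.X/.OO/.X.; (2,2)=-1→X.X/.OO/..X
ply 3, O at XXX/.OO/... | (1,0)=+1→XXX/OOO/...*; (2,0)=+1→XXX/.OO/O..; (2,1)=+1→XXX/.OO/.O.; (2,2)=+1→XXX/.OO/..O
ply 4: XXX/OOO/... is terminal -1 (X); from X.X/.O./... depth 6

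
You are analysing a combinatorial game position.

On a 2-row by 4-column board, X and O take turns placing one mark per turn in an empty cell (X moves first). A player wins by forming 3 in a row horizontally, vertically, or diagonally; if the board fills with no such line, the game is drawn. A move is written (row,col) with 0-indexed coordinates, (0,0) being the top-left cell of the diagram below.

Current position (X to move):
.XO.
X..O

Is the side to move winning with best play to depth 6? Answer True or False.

X winning at [.XO./X..O]: False

[.XO./X..O] X move#1: (0,0):+0/XXO./X..O*, (0,3):+0/.XOX/X..O, (1,1):+0/.XO./XX.O, (1,2):+0/.XO./X.XO
[XXO./X..O] O move#2: (0,3):+0/XXOO/X..O*, (1,1):+0/XXO./XO.O, (1,2):+0/XXO./X.OO
[XXOO/X..O] X move#3: (1,1):+0/XXOO/XX.O*, (1,2):+0/XXOO/X.XO
[XXOO/XX.O] O move#4: (1,2):+0/XXOO/XXOO*
[XXOO/XXOO] end (terminal +0, X#5); searched .XO./X..O to 6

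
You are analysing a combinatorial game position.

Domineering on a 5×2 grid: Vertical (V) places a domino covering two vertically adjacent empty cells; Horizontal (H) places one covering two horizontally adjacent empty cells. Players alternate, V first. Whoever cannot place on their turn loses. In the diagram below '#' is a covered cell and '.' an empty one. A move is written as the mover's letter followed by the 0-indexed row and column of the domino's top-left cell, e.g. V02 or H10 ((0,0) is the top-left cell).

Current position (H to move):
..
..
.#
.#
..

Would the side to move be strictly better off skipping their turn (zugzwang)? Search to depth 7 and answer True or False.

zugzwang(../../.#/.#/.., H) = False

p1 H@[../../.#/.#/..]: H00[##/../.#/.#/..]+1* H10[../##/.#/.#/..]+1 H40[../../.#/.#/##]-1
p2 V@[##/../.#/.#/..]: V10[##/#./##/.#/..]-1* V20[##/../##/##/..]-1 V30[##/../.#/##/#.]-1
p3 H@[##/#./##/.#/..]: H40[##/#./##/.#/##]+1*
p4 V@[##/#./##/.#/##] terminal -1; root [../../.#/.#/..] d7
pass branch (V moves first from the same position):
  | p1 V@[../../.#/.#/..]: V00[#./#./.#/.#/..]+1* V01[.#/.#/.#/.#/..]+1 V10[../#./##/.#/..]+1 V20[../../##/##/..]-1 V30[../../.#/##/#.]-1
  | p2 H@[#./#./.#/.#/..]: H40[#./#./.#/.#/##]-1*
  | p3 V@[#./#./.#/.#/##]: V01[##/##/.#/.#/##]+1* V20[#./#./##/##/##]+1
  | p4 H@[##/##/.#/.#/##] terminal -1; root [../../.#/.#/..] d7
H moving scores +1; H passing scores -1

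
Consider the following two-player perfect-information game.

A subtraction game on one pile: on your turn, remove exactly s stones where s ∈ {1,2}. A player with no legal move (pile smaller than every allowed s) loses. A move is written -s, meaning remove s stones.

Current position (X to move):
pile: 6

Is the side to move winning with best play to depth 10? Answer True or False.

X winning at [6]: False

ply 1, X at 6 | -1=-1→5*; -2=-1→4
ply 2, O at 5 | -1=-1→4; -2=+1→3*
ply 3, X at 3 | -1=-1→2*; -2=-1→1
ply 4, O at 2 | -1=-1→1; -2=+1→0*
ply 5: 0 is terminal -1 (X); from 6 depth 10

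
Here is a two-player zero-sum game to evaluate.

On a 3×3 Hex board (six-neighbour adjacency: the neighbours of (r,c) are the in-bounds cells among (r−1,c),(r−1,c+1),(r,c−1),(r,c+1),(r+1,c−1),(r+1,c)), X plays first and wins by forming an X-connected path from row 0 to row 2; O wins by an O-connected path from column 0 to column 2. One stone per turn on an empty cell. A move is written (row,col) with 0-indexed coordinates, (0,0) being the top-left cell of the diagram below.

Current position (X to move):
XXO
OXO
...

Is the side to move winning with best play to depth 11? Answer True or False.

ply 1, X at XXO/OXO/... | (2,0)=+1→XXO/OXO/X..*; (2,1)=+1→XXO/OXO/.X.; (2,2)=+1→XXO/OXO/..X
ply 2: XXO/OXO/X.. is terminal -1 (O); from XXO/OXO/... depth 11

X winning at [XXO/OXO/...]: True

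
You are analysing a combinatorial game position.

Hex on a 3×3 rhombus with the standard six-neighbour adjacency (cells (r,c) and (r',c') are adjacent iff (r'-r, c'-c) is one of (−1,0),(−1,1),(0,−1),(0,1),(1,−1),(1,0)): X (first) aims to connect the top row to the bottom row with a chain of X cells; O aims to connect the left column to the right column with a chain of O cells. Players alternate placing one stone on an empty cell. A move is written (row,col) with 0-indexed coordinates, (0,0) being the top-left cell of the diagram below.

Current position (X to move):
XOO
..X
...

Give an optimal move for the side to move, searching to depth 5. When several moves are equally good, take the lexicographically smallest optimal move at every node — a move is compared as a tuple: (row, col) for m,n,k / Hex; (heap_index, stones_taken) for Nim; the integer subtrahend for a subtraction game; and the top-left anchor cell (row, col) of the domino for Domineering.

X's best at [XOO/..X/...]: (1,0)

[XOO/..X/...] X move#1: (1,0):+1/XOO/X.X/...*, (1,1):-1/XOO/.XX/..., (2,0):-1/XOO/..X/X.., (2,1):-1/XOO/..X/.X., (2,2):-1/XOO/..X/..X
[XOO/X.X/...] O move#2: (1,1):-1/XOO/XOX/...*, (2,0):-1/XOO/X.X/O.., (2,1):-1/XOO/X.X/.O., (2,2):-1/XOO/X.X/..O
[XOO/XOX/...] X move#3: (2,0):+1/XOO/XOX/X..*, (2,1):-1/XOO/XOX/.X., (2,2):-1/XOO/XOX/..X
[XOO/XOX/X..] end (terminal -1, O#4); searched XOO/..X/... to 5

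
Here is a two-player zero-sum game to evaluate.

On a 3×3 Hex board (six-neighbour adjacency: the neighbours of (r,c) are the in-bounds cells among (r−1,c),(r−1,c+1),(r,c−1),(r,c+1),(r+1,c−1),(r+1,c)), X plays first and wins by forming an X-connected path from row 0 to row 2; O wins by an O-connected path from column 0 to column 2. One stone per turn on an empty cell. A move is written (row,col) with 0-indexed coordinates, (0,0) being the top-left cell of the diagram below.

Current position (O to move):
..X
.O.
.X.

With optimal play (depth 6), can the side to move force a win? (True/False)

O winning at [..X/.O./.X.]: True

ply 1, O at ..X/.O./.X. | (0,0)=-1→O.X/.O./.X.; (0,1)=-1→.OX/.O./.X.; (1,0)=-1→..X/OO./.X.; (1,2)=+1→..X/.OO/.X.*; (2,0)=-1→..X/.O./OX.; (2,2)=-1→..X/.O./.XO
ply 2, X at ..X/.OO/.X. | (0,0)=-1→X.X/.OO/.X.*; (0,1)=-1→.XX/.OO/.X.; (1,0)=-1→..X/XOO/.X.; (2,0)=-1→..X/.OO/XX.; (2,2)=-1→..X/.OO/.XX
ply 3, O at X.X/.OO/.X. | (0,1)=+1→XOX/.OO/.X.*; (1,0)=+1→X.X/OOO/.X.; (2,0)=+1→X.X/.OO/OX.; (2,2)=+1→X.X/.OO/.XO
ply 4, X at XOX/.OO/.X. | (1,0)=-1→XOX/XOO/.X.*; (2,0)=-1→XOX/.OO/XX.; (2,2)=-1→XOX/.OO/.XX
ply 5, O at XOX/XOO/.X. | (2,0)=+1→XOX/XOO/OX.*; (2,2)=-1→XOX/XOO/.XO
ply 6: XOX/XOO/OX. is terminal -1 (X); from ..X/.O./.X. depth 6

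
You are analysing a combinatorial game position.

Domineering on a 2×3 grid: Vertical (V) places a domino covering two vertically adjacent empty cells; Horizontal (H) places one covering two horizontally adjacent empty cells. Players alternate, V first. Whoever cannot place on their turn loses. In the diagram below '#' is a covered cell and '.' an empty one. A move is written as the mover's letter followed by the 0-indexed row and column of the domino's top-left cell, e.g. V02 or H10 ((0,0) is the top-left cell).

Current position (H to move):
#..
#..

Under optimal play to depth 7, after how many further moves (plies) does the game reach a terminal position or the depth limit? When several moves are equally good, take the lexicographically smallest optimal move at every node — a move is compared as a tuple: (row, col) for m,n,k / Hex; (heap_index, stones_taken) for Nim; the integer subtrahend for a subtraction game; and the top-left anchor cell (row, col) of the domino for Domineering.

p1 H@[#../#..]: H01[###/#..]+1* H11[#../###]+1
p2 V@[###/#..] terminal -1; root [#../#..] d7

PV length from [#../#..]: 1 ply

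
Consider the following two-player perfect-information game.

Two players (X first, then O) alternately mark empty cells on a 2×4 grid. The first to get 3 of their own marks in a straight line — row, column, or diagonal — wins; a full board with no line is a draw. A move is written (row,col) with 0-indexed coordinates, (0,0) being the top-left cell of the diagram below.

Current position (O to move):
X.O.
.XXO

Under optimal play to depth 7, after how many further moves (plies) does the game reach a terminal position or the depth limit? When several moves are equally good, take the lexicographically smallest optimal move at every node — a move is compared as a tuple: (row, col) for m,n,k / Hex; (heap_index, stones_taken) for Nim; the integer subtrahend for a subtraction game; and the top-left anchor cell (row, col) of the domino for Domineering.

[X.O./.XXO] O move#1: (0,1):-1/XOO./.XXO, (0,3):-1/X.OO/.XXO, (1,0):+0/X.O./OXXO*
[X.O./OXXO] X move#2: (0,1):+0/XXO./OXXO*, (0,3):+0/X.OX/OXXO
[XXO./OXXO] O move#3: (0,3):+0/XXOO/OXXO*
[XXOO/OXXO] end (terminal +0, X#4); searched X.O./.XXO to 7

PV length from [X.O./.XXO]: 3 plies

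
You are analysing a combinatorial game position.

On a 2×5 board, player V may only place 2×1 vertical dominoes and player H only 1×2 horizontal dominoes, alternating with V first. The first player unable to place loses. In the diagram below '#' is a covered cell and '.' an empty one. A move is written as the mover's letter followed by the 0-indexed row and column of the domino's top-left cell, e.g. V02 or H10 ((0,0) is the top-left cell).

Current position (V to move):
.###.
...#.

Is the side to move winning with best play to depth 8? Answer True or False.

V winning at [.###./...#.]: True

p1 V@[.###./...#.]: V00[####./#..#.]+1* V04[.####/...##]-1
p2 H@[####./#..#.]: H11[####./####.]-1*
p3 V@[####./####.]: V04[#####/#####]+1*
p4 H@[#####/#####] terminal -1; root [.###./...#.] d8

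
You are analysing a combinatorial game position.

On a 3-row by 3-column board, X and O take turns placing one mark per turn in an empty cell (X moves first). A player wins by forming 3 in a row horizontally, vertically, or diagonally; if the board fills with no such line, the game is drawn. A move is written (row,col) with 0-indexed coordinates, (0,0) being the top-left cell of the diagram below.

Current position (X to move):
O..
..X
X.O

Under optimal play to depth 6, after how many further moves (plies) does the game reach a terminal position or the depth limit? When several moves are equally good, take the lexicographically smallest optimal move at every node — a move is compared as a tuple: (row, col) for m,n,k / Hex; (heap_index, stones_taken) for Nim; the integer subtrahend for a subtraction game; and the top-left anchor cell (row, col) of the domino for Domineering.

[O../..X/X.O] X move#1: (0,1):-1/OX./..X/X.O, (0,2):-1/O.X/..X/X.O, (1,0):-1/O../X.X/X.O, (1,1):+1/O../.XX/X.O*, (2,1):-1/O../..X/XXO
[O../.XX/X.O] O move#2: (0,1):-1/OO./.XX/X.O*, (0,2):-1/O.O/.XX/X.O, (1,0):-1/O../OXX/X.O, (2,1):-1/O../.XX/XOO
[OO./.XX/X.O] X move#3: (0,2):+1/OOX/.XX/X.O*, (1,0):+1/OO./XXX/X.O, (2,1):-1/OO./.XX/XXO
[OOX/.XX/X.O] end (terminal -1, O#4); searched O../..X/X.O to 6

PV length from [O../..X/X.O]: 3 plies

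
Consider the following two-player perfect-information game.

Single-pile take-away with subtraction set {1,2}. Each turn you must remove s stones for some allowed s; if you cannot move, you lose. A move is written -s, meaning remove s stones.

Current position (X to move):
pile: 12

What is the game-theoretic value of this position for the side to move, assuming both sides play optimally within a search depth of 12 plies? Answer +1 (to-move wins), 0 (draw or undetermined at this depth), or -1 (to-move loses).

p1 X@[12]: -1[11]-1* -2[10]-1
p2 O@[11]: -1[10]-1 -2[9]+1*
p3 X@[9]: -1[8]-1* -2[7]-1
p4 O@[8]: -1[7]-1 -2[6]+1*
p5 X@[6]: -1[5]-1* -2[4]-1
p6 O@[5]: -1[4]-1 -2[3]+1*
p7 X@[3]: -1[2]-1* -2[1]-1
p8 O@[2]: -1[1]-1 -2[0]+1*
p9 X@[0] terminal -1; root [12] d12

value(12, X) = -1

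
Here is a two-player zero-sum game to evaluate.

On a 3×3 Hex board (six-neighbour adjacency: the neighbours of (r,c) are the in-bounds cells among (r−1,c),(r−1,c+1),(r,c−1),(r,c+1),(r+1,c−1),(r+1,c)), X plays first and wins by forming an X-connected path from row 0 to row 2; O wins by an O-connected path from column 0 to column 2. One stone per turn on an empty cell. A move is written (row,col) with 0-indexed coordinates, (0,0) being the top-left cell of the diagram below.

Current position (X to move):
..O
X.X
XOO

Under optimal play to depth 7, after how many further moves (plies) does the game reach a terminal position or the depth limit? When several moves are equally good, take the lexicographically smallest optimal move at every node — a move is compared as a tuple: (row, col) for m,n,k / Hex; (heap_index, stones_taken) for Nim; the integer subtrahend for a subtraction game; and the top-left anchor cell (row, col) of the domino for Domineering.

[..O/X.X/XOO] X move#1: (0,0):+1/X.O/X.X/XOO*, (0,1):+1/.XO/X.X/XOO, (1,1):+1/..O/XXX/XOO
[X.O/X.X/XOO] end (terminal -1, O#2); searched ..O/X.X/XOO to 7

PV length from [..O/X.X/XOO]: 1 ply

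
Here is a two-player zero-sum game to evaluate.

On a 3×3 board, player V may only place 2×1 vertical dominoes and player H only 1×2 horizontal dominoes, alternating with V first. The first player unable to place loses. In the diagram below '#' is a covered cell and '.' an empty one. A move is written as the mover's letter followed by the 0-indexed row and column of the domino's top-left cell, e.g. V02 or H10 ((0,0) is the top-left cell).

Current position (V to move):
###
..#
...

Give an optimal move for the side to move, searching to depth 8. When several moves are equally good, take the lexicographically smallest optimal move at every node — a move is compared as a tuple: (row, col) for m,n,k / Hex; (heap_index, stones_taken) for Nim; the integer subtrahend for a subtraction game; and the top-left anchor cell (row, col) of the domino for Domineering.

p1 V@[###/..#/...]: V10[###/#.#/#..]-1 V11[###/.##/.#.]+1*
p2 H@[###/.##/.#.] terminal -1; root [###/..#/...] d8

V's best at [###/..#/...]: V11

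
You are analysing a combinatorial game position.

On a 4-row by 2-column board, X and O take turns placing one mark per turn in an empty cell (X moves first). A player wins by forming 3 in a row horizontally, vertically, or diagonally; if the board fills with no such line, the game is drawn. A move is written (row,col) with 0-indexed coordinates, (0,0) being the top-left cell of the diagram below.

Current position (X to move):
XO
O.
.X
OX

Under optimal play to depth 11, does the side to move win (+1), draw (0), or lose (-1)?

value(XO/O./.X/OX, X) = +1

p1 X@[XO/O./.X/OX]: (1,1)[XO/OX/.X/OX]+1* (2,0)[XO/O./XX/OX]+0
p2 O@[XO/OX/.X/OX] terminal -1; root [XO/O./.X/OX] d11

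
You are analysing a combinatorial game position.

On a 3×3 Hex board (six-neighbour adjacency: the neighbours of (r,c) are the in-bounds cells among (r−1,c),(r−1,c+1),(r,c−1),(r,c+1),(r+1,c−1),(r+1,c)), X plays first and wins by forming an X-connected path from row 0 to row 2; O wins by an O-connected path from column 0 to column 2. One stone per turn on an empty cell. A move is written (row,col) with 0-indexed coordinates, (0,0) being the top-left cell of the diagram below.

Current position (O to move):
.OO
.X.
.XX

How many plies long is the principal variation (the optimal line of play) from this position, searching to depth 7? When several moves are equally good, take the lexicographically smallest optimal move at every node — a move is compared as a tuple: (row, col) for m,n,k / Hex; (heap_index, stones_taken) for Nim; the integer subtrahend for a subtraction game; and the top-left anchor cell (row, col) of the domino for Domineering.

ply 1, O at .OO/.X./.XX | (0,0)=+1→OOO/.X./.XX*; (1,0)=+1→.OO/OX./.XX; (1,2)=+1→.OO/.XO/.XX; (2,0)=+1→.OO/.X./OXX
ply 2: OOO/.X./.XX is terminal -1 (X); from .OO/.X./.XX depth 7

PV length from [.OO/.X./.XX]: 1 ply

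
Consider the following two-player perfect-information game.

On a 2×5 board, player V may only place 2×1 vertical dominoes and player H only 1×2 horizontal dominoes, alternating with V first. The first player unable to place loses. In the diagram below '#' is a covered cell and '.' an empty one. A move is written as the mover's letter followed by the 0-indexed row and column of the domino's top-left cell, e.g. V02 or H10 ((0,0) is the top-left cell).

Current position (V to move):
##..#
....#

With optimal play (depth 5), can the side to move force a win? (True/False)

V winning at [##..#/....#]: True

p1 V@[##..#/....#]: V02[###.#/..#.#]+1* V03[##.##/...##]-1
p2 H@[###.#/..#.#]: H10[###.#/###.#]-1*
p3 V@[###.#/###.#]: V03[#####/#####]+1*
p4 H@[#####/#####] terminal -1; root [##..#/....#] d5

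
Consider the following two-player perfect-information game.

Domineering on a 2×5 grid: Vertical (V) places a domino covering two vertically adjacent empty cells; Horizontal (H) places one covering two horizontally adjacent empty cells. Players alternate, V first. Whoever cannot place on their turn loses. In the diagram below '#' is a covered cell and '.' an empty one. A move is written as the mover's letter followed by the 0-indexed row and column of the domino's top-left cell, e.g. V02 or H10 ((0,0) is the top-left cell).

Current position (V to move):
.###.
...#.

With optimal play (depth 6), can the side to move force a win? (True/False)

V winning at [.###./...#.]: True

ply 1, V at .###./...#. | V00=+1→####./#..#.*; V04=-1→.####/...##
ply 2, H at ####./#..#. | H11=-1→####./####.*
ply 3, V at ####./####. | V04=+1→#####/#####*
ply 4: #####/##### is terminal -1 (H); from .###./...#. depth 6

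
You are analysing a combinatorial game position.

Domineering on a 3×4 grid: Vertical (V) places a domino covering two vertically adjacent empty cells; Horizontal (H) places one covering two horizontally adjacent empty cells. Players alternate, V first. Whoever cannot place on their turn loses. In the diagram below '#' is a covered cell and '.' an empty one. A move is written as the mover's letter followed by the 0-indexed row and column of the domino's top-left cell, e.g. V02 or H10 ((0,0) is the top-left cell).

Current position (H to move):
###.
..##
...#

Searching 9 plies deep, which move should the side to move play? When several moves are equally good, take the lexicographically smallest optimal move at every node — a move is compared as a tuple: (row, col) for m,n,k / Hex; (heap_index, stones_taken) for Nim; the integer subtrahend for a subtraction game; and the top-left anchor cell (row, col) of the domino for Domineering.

H's best at [###./..##/...#]: H10

ply 1, H at ###./..##/...# | H10=+1→###./####/...#*; H20=+1→###./..##/##.#; H21=-1→###./..##/.###
ply 2: ###./####/...# is terminal -1 (V); from ###./..##/...# depth 9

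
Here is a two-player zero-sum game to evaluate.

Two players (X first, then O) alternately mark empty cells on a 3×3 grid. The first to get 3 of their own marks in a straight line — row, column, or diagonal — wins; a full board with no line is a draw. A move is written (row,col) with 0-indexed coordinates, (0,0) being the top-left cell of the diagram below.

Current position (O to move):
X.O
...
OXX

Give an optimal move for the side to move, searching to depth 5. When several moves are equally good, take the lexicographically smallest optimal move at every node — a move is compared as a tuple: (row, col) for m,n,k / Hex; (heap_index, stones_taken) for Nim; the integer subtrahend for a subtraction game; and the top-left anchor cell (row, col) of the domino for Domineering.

O's best at [X.O/.../OXX]: (1,1)

ply 1, O at X.O/.../OXX | (0,1)=-1→XOO/.../OXX; (1,0)=-1→X.O/O../OXX; (1,1)=+1→X.O/.O./OXX*; (1,2)=-1→X.O/..O/OXX
ply 2: X.O/.O./OXX is terminal -1 (X); from X.O/.../OXX depth 5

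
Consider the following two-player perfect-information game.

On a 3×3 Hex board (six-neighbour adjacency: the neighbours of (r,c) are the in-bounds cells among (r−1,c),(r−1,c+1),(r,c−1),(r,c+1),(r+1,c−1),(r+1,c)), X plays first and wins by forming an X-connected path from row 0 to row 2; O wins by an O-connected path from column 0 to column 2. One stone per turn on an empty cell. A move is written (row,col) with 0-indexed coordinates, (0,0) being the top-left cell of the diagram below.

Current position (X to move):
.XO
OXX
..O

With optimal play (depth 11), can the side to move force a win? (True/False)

[.XO/OXX/..O] X move#1: (0,0):+1/XXO/OXX/..O*, (2,0):+1/.XO/OXX/X.O, (2,1):+1/.XO/OXX/.XO
[XXO/OXX/..O] O move#2: (2,0):-1/XXO/OXX/O.O*, (2,1):-1/XXO/OXX/.OO
[XXO/OXX/O.O] X move#3: (2,1):+1/XXO/OXX/OXO*
[XXO/OXX/OXO] end (terminal -1, O#4); searched .XO/OXX/..O to 11

X winning at [.XO/OXX/..O]: True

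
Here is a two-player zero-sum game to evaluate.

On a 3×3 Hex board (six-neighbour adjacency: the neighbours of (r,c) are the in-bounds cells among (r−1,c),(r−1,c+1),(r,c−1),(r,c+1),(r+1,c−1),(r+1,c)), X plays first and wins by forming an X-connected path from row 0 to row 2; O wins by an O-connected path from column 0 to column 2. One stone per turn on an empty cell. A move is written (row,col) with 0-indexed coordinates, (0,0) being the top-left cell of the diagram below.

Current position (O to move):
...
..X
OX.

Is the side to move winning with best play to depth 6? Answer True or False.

[.../..X/OX.] O move#1: (0,0):-1/O../..X/OX., (0,1):-1/.O./..X/OX., (0,2):+1/..O/..X/OX.*, (1,0):-1/.../O.X/OX., (1,1):-1/.../.OX/OX., (2,2):-1/.../..X/OXO
[..O/..X/OX.] X move#2: (0,0):-1/X.O/..X/OX.*, (0,1):-1/.XO/..X/OX., (1,0):-1/..O/X.X/OX., (1,1):-1/..O/.XX/OX., (2,2):-1/..O/..X/OXX
[X.O/..X/OX.] O move#3: (0,1):+1/XOO/..X/OX.*, (1,0):+1/X.O/O.X/OX., (1,1):+1/X.O/.OX/OX., (2,2):-1/X.O/..X/OXO
[XOO/..X/OX.] X move#4: (1,0):-1/XOO/X.X/OX.*, (1,1):-1/XOO/.XX/OX., (2,2):-1/XOO/..X/OXX
[XOO/X.X/OX.] O move#5: (1,1):+1/XOO/XOX/OX.*, (2,2):-1/XOO/X.X/OXO
[XOO/XOX/OX.] end (terminal -1, X#6); searched .../..X/OX. to 6

O winning at [.../..X/OX.]: True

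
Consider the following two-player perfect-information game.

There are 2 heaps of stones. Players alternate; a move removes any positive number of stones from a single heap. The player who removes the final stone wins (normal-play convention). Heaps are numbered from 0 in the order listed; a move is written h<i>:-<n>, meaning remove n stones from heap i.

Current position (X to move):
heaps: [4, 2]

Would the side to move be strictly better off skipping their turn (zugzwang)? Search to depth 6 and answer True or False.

zugzwang((4,2), X) = False

p1 X@[(4,2)]: h0:-1[(3,2)]-1 h0:-2[(2,2)]+1* h0:-3[(1,2)]-1 h0:-4[(0,2)]-1 h1:-1[(4,1)]-1 h1:-2[(4,0)]-1
p2 O@[(2,2)]: h0:-1[(1,2)]-1* h0:-2[(0,2)]-1 h1:-1[(2,1)]-1 h1:-2[(2,0)]-1
p3 X@[(1,2)]: h0:-1[(0,2)]-1 h1:-1[(1,1)]+1* h1:-2[(1,0)]-1
p4 O@[(1,1)]: h0:-1[(0,1)]-1* h1:-1[(1,0)]-1
p5 X@[(0,1)]: h1:-1[(0,0)]+1*
p6 O@[(0,0)] terminal -1; root [(4,2)] d6
pass branch (O moves first from the same position):
  | p1 O@[(4,2)]: h0:-1[(3,2)]-1 h0:-2[(2,2)]+1* h0:-3[(1,2)]-1 h0:-4[(0,2)]-1 h1:-1[(4,1)]-1 h1:-2[(4,0)]-1
  | p2 X@[(2,2)]: h0:-1[(1,2)]-1* h0:-2[(0,2)]-1 h1:-1[(2,1)]-1 h1:-2[(2,0)]-1
  | p3 O@[(1,2)]: h0:-1[(0,2)]-1 h1:-1[(1,1)]+1* h1:-2[(1,0)]-1
  | p4 X@[(1,1)]: h0:-1[(0,1)]-1* h1:-1[(1,0)]-1
  | p5 O@[(0,1)]: h1:-1[(0,0)]+1*
  | p6 X@[(0,0)] terminal -1; root [(4,2)] d6
X moving scores +1; X passing scores -1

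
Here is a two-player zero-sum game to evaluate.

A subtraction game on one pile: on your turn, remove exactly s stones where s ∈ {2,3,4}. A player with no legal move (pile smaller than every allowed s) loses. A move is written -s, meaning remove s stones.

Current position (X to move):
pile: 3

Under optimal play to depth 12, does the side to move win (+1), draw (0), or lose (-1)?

[3] X move#1: -2:+1/1*, -3:+1/0
[1] end (terminal -1, O#2); searched 3 to 12

value(3, X) = +1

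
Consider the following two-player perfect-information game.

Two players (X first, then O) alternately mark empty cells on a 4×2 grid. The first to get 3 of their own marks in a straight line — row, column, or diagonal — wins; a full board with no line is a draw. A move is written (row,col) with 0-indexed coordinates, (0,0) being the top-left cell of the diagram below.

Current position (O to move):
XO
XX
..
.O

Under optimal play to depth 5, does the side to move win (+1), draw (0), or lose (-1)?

ply 1, O at XO/XX/../.O | (2,0)=+0→XO/XX/O./.O*; (2,1)=-1→XO/XX/.O/.O; (3,0)=-1→XO/XX/../OO
ply 2, X at XO/XX/O./.O | (2,1)=+0→XO/XX/OX/.O*; (3,0)=+0→XO/XX/O./XO
ply 3, O at XO/XX/OX/.O | (3,0)=+0→XO/XX/OX/OO*
ply 4: XO/XX/OX/OO is terminal +0 (X); from XO/XX/../.O depth 5

value(XO/XX/../.O, O) = 0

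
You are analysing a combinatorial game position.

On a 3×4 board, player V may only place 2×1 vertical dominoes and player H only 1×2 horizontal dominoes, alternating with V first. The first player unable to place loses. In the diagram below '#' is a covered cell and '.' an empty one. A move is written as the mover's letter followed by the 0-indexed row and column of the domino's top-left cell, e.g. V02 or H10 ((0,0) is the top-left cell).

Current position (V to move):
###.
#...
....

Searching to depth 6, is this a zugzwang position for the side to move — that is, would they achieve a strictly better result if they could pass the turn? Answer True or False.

zugzwang(###./#.../...., V) = False

ply 1, V at ###./#.../.... | V03=-1→####/#..#/....; V11=-1→###./##../.#..; V12=+1→###./#.#./..#.*; V13=-1→###./#..#/...#
ply 2, H at ###./#.#./..#. | H20=-1→###./#.#./###.*
ply 3, V at ###./#.#./###. | V03=+1→####/#.##/###.*; V13=+1→###./#.##/####
ply 4: ####/#.##/###. is terminal -1 (H); from ###./#.../.... depth 6
suppose V passes — search the same position with H to move:
pass> ply 1, H at ###./#.../.... | H11=+1→###./###./....*; H12=+1→###./#.##/....; H20=-1→###./#.../##..; H21=+1→###./#.../.##.; H22=+1→###./#.../..##
pass> ply 2, V at ###./###./.... | V03=-1→####/####/....*; V13=-1→###./####/...#
pass> ply 3, H at ####/####/.... | H20=+1→####/####/##..*; H21=+1→####/####/.##.; H22=+1→####/####/..##
pass> ply 4: ####/####/##.. is terminal -1 (V); from ###./#.../.... depth 6
for V: play +1, pass -1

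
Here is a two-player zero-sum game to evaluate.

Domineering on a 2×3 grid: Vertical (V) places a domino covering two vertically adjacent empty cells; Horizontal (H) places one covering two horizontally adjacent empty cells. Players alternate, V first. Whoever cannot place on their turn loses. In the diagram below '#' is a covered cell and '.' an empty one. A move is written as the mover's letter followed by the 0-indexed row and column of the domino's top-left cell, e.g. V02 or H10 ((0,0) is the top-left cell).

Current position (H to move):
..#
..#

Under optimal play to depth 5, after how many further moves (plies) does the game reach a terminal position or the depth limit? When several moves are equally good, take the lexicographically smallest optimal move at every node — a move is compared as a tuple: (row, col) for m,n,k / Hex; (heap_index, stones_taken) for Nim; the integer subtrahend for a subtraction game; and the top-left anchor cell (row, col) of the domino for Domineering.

ply 1, H at ..#/..# | H00=+1→###/..#*; H10=+1→..#/###
ply 2: ###/..# is terminal -1 (V); from ..#/..# depth 5

PV length from [..#/..#]: 1 ply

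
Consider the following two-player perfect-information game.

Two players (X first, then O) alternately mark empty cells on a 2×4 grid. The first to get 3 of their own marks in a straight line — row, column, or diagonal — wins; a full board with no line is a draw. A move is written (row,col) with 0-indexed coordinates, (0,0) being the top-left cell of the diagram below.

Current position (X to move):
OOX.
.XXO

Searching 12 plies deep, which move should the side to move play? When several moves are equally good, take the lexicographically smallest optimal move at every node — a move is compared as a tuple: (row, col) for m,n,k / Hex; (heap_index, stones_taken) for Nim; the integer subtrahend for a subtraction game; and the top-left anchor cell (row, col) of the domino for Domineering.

[OOX./.XXO] X move#1: (0,3):+0/OOXX/.XXO, (1,0):+1/OOX./XXXO*
[OOX./XXXO] end (terminal -1, O#2); searched OOX./.XXO to 12

X's best at [OOX./.XXO]: (1,0)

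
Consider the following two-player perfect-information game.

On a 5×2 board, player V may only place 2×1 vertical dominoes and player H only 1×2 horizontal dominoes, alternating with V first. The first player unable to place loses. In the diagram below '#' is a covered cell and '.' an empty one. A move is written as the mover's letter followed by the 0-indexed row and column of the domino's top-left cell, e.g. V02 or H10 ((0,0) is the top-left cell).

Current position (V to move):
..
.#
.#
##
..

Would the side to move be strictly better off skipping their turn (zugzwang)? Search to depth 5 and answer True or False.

zugzwang(../.#/.#/##/.., V) = False

ply 1, V at ../.#/.#/##/.. | V00=-1→#./##/.#/##/..*; V10=-1→../##/##/##/..
ply 2, H at #./##/.#/##/.. | H40=+1→#./##/.#/##/##*
ply 3: #./##/.#/##/## is terminal -1 (V); from ../.#/.#/##/.. depth 5
if V skipped the turn, H would face:
~ ply 1, H at ../.#/.#/##/.. | H00=+1→##/.#/.#/##/..*; H40=-1→../.#/.#/##/##
~ ply 2, V at ##/.#/.#/##/.. | V10=-1→##/##/##/##/..*
~ ply 3, H at ##/##/##/##/.. | H40=+1→##/##/##/##/##*
~ ply 4: ##/##/##/##/## is terminal -1 (V); from ../.#/.#/##/.. depth 5
compare (V): move=-1 vs pass=-1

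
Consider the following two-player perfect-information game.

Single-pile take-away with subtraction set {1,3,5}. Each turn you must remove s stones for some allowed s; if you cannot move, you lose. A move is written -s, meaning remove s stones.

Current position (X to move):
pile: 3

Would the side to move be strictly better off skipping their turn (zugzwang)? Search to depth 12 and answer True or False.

zugzwang(3, X) = False

[3] X move#1: -1:+1/2*, -3:+1/0
[2] O move#2: -1:-1/1*
[1] X move#3: -1:+1/0*
[0] end (terminal -1, O#4); searched 3 to 12
suppose X passes — search the same position with O to move:
pass> [3] O move#1: -1:+1/2*, -3:+1/0
pass> [2] X move#2: -1:-1/1*
pass> [1] O move#3: -1:+1/0*
pass> [0] end (terminal -1, X#4); searched 3 to 12
for X: play +1, pass -1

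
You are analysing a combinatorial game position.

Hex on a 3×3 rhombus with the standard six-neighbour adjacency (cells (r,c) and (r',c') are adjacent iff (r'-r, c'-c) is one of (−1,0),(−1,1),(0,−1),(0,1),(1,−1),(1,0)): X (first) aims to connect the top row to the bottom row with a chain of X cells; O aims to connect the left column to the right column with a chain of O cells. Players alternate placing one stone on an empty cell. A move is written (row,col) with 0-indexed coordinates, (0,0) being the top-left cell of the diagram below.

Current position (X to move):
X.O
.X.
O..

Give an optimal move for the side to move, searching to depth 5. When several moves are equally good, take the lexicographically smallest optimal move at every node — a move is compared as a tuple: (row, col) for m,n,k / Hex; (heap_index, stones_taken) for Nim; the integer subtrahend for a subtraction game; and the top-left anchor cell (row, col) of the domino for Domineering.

[X.O/.X./O..] X move#1: (0,1):-1/XXO/.X./O.., (1,0):-1/X.O/XX./O.., (1,2):+1/X.O/.XX/O..*, (2,1):+1/X.O/.X./OX., (2,2):+1/X.O/.X./O.X
[X.O/.XX/O..] O move#2: (0,1):-1/XOO/.XX/O..*, (1,0):-1/X.O/OXX/O.., (2,1):-1/X.O/.XX/OO., (2,2):-1/X.O/.XX/O.O
[XOO/.XX/O..] X move#3: (1,0):+1/XOO/XXX/O..*, (2,1):-1/XOO/.XX/OX., (2,2):-1/XOO/.XX/O.X
[XOO/XXX/O..] O move#4: (2,1):-1/XOO/XXX/OO.*, (2,2):-1/XOO/XXX/O.O
[XOO/XXX/OO.] X move#5: (2,2):+1/XOO/XXX/OOX*
[XOO/XXX/OOX] end (terminal -1, O#6); searched X.O/.X./O.. to 5

X's best at [X.O/.X./O..]: (1,2)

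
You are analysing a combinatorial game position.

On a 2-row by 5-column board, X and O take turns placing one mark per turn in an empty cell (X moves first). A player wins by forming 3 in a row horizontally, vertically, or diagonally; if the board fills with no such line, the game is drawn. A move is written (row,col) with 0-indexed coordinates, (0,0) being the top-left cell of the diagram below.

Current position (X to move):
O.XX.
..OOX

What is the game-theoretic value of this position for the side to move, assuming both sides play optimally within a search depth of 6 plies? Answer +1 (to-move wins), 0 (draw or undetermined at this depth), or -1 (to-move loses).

value(O.XX./..OOX, X) = +1

ply 1, X at O.XX./..OOX | (0,1)=+1→OXXX./..OOX*; (0,4)=+1→O.XXX/..OOX; (1,0)=-1→O.XX./X.OOX; (1,1)=+1→O.XX./.XOOX
ply 2: OXXX./..OOX is terminal -1 (O); from O.XX./..OOX depth 6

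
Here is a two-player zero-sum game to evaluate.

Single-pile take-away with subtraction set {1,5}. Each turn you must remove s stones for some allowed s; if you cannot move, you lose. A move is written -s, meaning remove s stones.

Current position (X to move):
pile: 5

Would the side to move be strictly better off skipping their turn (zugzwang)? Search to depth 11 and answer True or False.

ply 1, X at 5 | -1=+1→4*; -5=+1→0
ply 2, O at 4 | -1=-1→3*
ply 3, X at 3 | -1=+1→2*
ply 4, O at 2 | -1=-1→1*
ply 5, X at 1 | -1=+1→0*
ply 6: 0 is terminal -1 (O); from 5 depth 11
pass branch (O moves first from the same position):
  | ply 1, O at 5 | -1=+1→4*; -5=+1→0
  | ply 2, X at 4 | -1=-1→3*
  | ply 3, O at 3 | -1=+1→2*
  | ply 4, X at 2 | -1=-1→1*
  | ply 5, O at 1 | -1=+1→0*
  | ply 6: 0 is terminal -1 (X); from 5 depth 11
X moving scores +1; X passing scores -1

zugzwang(5, X) = False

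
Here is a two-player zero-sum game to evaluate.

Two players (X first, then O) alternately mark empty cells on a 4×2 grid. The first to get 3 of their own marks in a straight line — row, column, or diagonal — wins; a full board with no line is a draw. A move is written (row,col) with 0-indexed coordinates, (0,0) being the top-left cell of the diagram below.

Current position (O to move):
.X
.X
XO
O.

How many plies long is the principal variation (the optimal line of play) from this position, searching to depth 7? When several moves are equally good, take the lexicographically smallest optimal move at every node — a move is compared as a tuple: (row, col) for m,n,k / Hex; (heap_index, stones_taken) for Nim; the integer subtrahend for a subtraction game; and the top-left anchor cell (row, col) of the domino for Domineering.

PV length from [.X/.X/XO/O.]: 3 plies

p1 O@[.X/.X/XO/O.]: (0,0)[OX/.X/XO/O.]+0* (1,0)[.X/OX/XO/O.]+0 (3,1)[.X/.X/XO/OO]+0
p2 X@[OX/.X/XO/O.]: (1,0)[OX/XX/XO/O.]+0* (3,1)[OX/.X/XO/OX]+0
p3 O@[OX/XX/XO/O.]: (3,1)[OX/XX/XO/OO]+0*
p4 X@[OX/XX/XO/OO] terminal +0; root [.X/.X/XO/O.] d7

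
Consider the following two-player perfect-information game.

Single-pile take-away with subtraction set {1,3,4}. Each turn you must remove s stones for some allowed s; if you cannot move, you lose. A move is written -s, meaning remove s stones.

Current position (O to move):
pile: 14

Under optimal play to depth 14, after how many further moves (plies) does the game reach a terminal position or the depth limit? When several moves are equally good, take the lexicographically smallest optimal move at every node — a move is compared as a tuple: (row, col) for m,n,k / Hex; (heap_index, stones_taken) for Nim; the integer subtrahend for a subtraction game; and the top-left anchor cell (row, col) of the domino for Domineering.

p1 O@[14]: -1[13]-1* -3[11]-1 -4[10]-1
p2 X@[13]: -1[12]-1 -3[10]-1 -4[9]+1*
p3 O@[9]: -1[8]-1* -3[6]-1 -4[5]-1
p4 X@[8]: -1[7]+1* -3[5]-1 -4[4]-1
p5 O@[7]: -1[6]-1* -3[4]-1 -4[3]-1
p6 X@[6]: -1[5]-1 -3[3]-1 -4[2]+1*
p7 O@[2]: -1[1]-1*
p8 X@[1]: -1[0]+1*
p9 O@[0] terminal -1; root [14] d14

PV length from [14]: 8 plies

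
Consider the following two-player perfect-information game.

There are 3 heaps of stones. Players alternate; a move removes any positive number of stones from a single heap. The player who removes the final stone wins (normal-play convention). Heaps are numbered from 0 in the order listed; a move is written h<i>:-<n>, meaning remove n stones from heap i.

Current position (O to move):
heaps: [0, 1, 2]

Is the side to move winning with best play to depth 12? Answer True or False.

p1 O@[(0,1,2)]: h1:-1[(0,0,2)]-1 h2:-1[(0,1,1)]+1* h2:-2[(0,1,0)]-1
p2 X@[(0,1,1)]: h1:-1[(0,0,1)]-1* h2:-1[(0,1,0)]-1
p3 O@[(0,0,1)]: h2:-1[(0,0,0)]+1*
p4 X@[(0,0,0)] terminal -1; root [(0,1,2)] d12

O winning at [(0,1,2)]: True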